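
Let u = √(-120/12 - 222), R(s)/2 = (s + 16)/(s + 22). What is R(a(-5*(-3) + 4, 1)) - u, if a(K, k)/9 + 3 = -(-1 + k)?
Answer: 22/5 - 2*I*√58 ≈ 4.4 - 15.232*I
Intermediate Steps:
a(K, k) = -18 - 9*k (a(K, k) = -27 + 9*(-(-1 + k)) = -27 + 9*(1 - k) = -27 + (9 - 9*k) = -18 - 9*k)
R(s) = 2*(16 + s)/(22 + s) (R(s) = 2*((s + 16)/(s + 22)) = 2*((16 + s)/(22 + s)) = 2*(16 + s)/(22 + s))
u = 2*I*√58 (u = √(-120*1/12 - 222) = √(-10 - 222) = √(-232) = 2*I*√58 ≈ 15.232*I)
R(a(-5*(-3) + 4, 1)) - u = 2*(16 + (-18 - 9*1))/(22 + (-18 - 9*1)) - 2*I*√58 = 2*(16 + (-18 - 9))/(22 + (-18 - 9)) - 2*I*√58 = 2*(16 - 27)/(22 - 27) - 2*I*√58 = 2*(-11)/(-5) - 2*I*√58 = 2*(-⅕)*(-11) - 2*I*√58 = 22/5 - 2*I*√58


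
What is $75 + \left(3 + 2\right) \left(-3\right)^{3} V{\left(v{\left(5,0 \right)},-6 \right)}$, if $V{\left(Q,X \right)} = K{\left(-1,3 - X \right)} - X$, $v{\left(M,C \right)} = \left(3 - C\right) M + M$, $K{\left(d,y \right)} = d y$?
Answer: $480$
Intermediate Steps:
$v{\left(M,C \right)} = M + M \left(3 - C\right)$ ($v{\left(M,C \right)} = M \left(3 - C\right) + M = M + M \left(3 - C\right)$)
$V{\left(Q,X \right)} = -3$ ($V{\left(Q,X \right)} = - (3 - X) - X = \left(-3 + X\right) - X = -3$)
$75 + \left(3 + 2\right) \left(-3\right)^{3} V{\left(v{\left(5,0 \right)},-6 \right)} = 75 + \left(3 + 2\right) \left(-3\right)^{3} \left(-3\right) = 75 + 5 \left(-27\right) \left(-3\right) = 75 - -405 = 75 + 405 = 480$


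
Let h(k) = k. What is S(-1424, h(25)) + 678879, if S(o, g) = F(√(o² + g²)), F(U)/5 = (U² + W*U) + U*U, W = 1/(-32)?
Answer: 20962889 - 5*√2028401/32 ≈ 2.0963e+7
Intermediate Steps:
W = -1/32 ≈ -0.031250
F(U) = 10*U² - 5*U/32 (F(U) = 5*((U² - U/32) + U*U) = 5*((U² - U/32) + U²) = 5*(2*U² - U/32) = 10*U² - 5*U/32)
S(o, g) = 5*√(g² + o²)*(-1 + 64*√(g² + o²))/32 (S(o, g) = 5*√(o² + g²)*(-1 + 64*√(o² + g²))/32 = 5*√(g² + o²)*(-1 + 64*√(g² + o²))/32)
S(-1424, h(25)) + 678879 = (10*25² + 10*(-1424)² - 5*√(25² + (-1424)²)/32) + 678879 = (10*625 + 10*2027776 - 5*√(625 + 2027776)/32) + 678879 = (6250 + 20277760 - 5*√2028401/32) + 678879 = (20284010 - 5*√2028401/32) + 678879 = 20962889 - 5*√2028401/32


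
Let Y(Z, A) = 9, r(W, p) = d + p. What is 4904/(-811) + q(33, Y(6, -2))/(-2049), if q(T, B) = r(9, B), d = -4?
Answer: -10052351/1661739 ≈ -6.0493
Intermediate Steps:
r(W, p) = -4 + p
q(T, B) = -4 + B
4904/(-811) + q(33, Y(6, -2))/(-2049) = 4904/(-811) + (-4 + 9)/(-2049) = 4904*(-1/811) + 5*(-1/2049) = -4904/811 - 5/2049 = -10052351/1661739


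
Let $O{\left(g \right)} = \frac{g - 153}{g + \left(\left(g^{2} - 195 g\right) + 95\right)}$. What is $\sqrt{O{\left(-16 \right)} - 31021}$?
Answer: $\frac{6 i \sqrt{10286084345}}{3455} \approx 176.13 i$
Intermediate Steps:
$O{\left(g \right)} = \frac{-153 + g}{95 + g^{2} - 194 g}$ ($O{\left(g \right)} = \frac{-153 + g}{g + \left(95 + g^{2} - 195 g\right)} = \frac{-153 + g}{95 + g^{2} - 194 g}$)
$\sqrt{O{\left(-16 \right)} - 31021} = \sqrt{\frac{-153 - 16}{95 + \left(-16\right)^{2} - -3104} - 31021} = \sqrt{\frac{1}{95 + 256 + 3104} \left(-169\right) - 31021} = \sqrt{\frac{1}{3455} \left(-169\right) - 31021} = \sqrt{- \frac{169}{3455} - 31021} = \sqrt{- \frac{107177724}{3455}} = \frac{6 i \sqrt{10286084345}}{3455}$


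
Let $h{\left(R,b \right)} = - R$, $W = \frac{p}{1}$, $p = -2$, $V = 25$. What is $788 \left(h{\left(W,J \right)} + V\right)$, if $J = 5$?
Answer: $21276$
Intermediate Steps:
$W = -2$ ($W = - \frac{2}{1} = \left(-2\right) 1 = -2$)
$788 \left(h{\left(W,J \right)} + V\right) = 788 \left(\left(-1\right) \left(-2\right) + 25\right) = 788 \left(2 + 25\right) = 788 \cdot 27 = 21276$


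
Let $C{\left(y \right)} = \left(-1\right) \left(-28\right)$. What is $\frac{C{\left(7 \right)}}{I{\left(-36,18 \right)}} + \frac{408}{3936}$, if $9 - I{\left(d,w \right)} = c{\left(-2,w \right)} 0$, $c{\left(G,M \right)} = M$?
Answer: $\frac{4745}{1476} \approx 3.2148$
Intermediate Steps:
$C{\left(y \right)} = 28$
$I{\left(d,w \right)} = 9$ ($I{\left(d,w \right)} = 9 - w 0 = 9 - 0 = 9 + 0 = 9$)
$\frac{C{\left(7 \right)}}{I{\left(-36,18 \right)}} + \frac{408}{3936} = \frac{28}{9} + \frac{408}{3936} = 28 \cdot \frac{1}{9} + 408 \cdot \frac{1}{3936} = \frac{28}{9} + \frac{17}{164} = \frac{4745}{1476}$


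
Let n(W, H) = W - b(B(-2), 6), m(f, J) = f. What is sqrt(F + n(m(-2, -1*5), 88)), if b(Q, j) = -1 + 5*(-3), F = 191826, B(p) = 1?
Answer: 4*sqrt(11990) ≈ 438.00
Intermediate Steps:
b(Q, j) = -16 (b(Q, j) = -1 - 15 = -16)
n(W, H) = 16 + W (n(W, H) = W - 1*(-16) = W + 16 = 16 + W)
sqrt(F + n(m(-2, -1*5), 88)) = sqrt(191826 + (16 - 2)) = sqrt(191826 + 14) = sqrt(191840) = 4*sqrt(11990)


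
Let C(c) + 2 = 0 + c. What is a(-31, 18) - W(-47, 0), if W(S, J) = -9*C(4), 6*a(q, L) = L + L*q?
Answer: -72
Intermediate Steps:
C(c) = -2 + c (C(c) = -2 + (0 + c) = -2 + c)
a(q, L) = L/6 + L*q/6 (a(q, L) = (L + L*q)/6 = L/6 + L*q/6)
W(S, J) = -18 (W(S, J) = -9*(-2 + 4) = -9*2 = -18)
a(-31, 18) - W(-47, 0) = (⅙)*18*(1 - 31) - 1*(-18) = (⅙)*18*(-30) + 18 = -90 + 18 = -72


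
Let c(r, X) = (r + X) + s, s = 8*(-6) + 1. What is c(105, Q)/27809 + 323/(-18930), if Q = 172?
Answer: -4628407/526424370 ≈ -0.0087922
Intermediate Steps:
s = -47 (s = -48 + 1 = -47)
c(r, X) = -47 + X + r (c(r, X) = (r + X) - 47 = (X + r) - 47 = -47 + X + r)
c(105, Q)/27809 + 323/(-18930) = (-47 + 172 + 105)/27809 + 323/(-18930) = 230*(1/27809) + 323*(-1/18930) = 230/27809 - 323/18930 = -4628407/526424370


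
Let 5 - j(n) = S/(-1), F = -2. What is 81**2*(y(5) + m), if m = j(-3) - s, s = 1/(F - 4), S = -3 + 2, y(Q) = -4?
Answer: 2187/2 ≈ 1093.5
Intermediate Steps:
S = -1
s = -1/6 (s = 1/(-2 - 4) = 1/(-6) = -1/6 ≈ -0.16667)
j(n) = 4 (j(n) = 5 - (-1)/(-1) = 5 - (-1)*(-1) = 5 - 1*1 = 5 - 1 = 4)
m = 25/6 (m = 4 - 1*(-1/6) = 4 + 1/6 = 25/6 ≈ 4.1667)
81**2*(y(5) + m) = 81**2*(-4 + 25/6) = 6561*(1/6) = 2187/2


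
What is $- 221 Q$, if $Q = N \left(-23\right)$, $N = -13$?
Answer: $-66079$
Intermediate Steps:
$Q = 299$ ($Q = \left(-13\right) \left(-23\right) = 299$)
$- 221 Q = \left(-221\right) 299 = -66079$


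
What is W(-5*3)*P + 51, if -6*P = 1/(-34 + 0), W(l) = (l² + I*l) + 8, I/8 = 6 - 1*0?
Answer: 9917/204 ≈ 48.613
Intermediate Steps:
I = 48 (I = 8*(6 - 1*0) = 8*(6 + 0) = 8*6 = 48)
W(l) = 8 + l² + 48*l (W(l) = (l² + 48*l) + 8 = 8 + l² + 48*l)
P = 1/204 (P = -1/(6*(-34 + 0)) = -⅙/(-34) = -⅙*(-1/34) = 1/204 ≈ 0.0049020)
W(-5*3)*P + 51 = (8 + (-5*3)² + 48*(-5*3))*(1/204) + 51 = (8 + (-15)² + 48*(-15))*(1/204) + 51 = (8 + 225 - 720)*(1/204) + 51 = -487*1/204 + 51 = -487/204 + 51 = 9917/204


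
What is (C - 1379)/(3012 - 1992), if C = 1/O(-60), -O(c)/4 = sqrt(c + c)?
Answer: -1379/1020 + I*sqrt(30)/244800 ≈ -1.352 + 2.2374e-5*I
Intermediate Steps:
O(c) = -4*sqrt(2)*sqrt(c) (O(c) = -4*sqrt(c + c) = -4*sqrt(2)*sqrt(c))
C = I*sqrt(30)/240 (C = 1/(-4*sqrt(2)*sqrt(-60)) = 1/(-4*sqrt(2)*2*I*sqrt(15)) = 1/(-8*I*sqrt(30)) = I*sqrt(30)/240 ≈ 0.022822*I)
(C - 1379)/(3012 - 1992) = (I*sqrt(30)/240 - 1379)/(3012 - 1992) = (-1379 + I*sqrt(30)/240)/1020 = (-1379 + I*sqrt(30)/240)*(1/1020) = -1379/1020 + I*sqrt(30)/244800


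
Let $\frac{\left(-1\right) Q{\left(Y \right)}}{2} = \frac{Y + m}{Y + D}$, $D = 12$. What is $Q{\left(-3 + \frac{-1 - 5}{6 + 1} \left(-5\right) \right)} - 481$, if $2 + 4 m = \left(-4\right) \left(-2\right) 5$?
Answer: $- \frac{44884}{93} \approx -482.62$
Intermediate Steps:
$m = \frac{19}{2}$ ($m = - \frac{1}{2} + \frac{\left(-4\right) \left(-2\right) 5}{4} = - \frac{1}{2} + \frac{8 \cdot 5}{4} = - \frac{1}{2} + \frac{1}{4} \cdot 40 = - \frac{1}{2} + 10 = \frac{19}{2} \approx 9.5$)
$Q{\left(Y \right)} = - \frac{2 \left(\frac{19}{2} + Y\right)}{12 + Y}$ ($Q{\left(Y \right)} = - 2 \frac{Y + \frac{19}{2}}{Y + 12} = - 2 \frac{\frac{19}{2} + Y}{12 + Y} = - \frac{2 \left(\frac{19}{2} + Y\right)}{12 + Y}$)
$Q{\left(-3 + \frac{-1 - 5}{6 + 1} \left(-5\right) \right)} - 481 = \frac{-19 - 2 \left(-3 + \frac{-1 - 5}{6 + 1} \left(-5\right)\right)}{12 - \left(3 - \frac{-1 - 5}{6 + 1} \left(-5\right)\right)} - 481 = \frac{-19 - 2 \left(-3 + - \frac{6}{7} \left(-5\right)\right)}{12 - \left(3 - - \frac{6}{7} \left(-5\right)\right)} - 481 = \frac{-19 - 2 \left(-3 + \left(-6\right) \frac{1}{7} \left(-5\right)\right)}{12 - \left(3 - \left(-6\right) \frac{1}{7} \left(-5\right)\right)} - 481 = \frac{-19 - 2 \left(-3 - - \frac{30}{7}\right)}{12 - - \frac{9}{7}} - 481 = \frac{-19 - 2 \left(-3 + \frac{30}{7}\right)}{12 + \left(-3 + \frac{30}{7}\right)} - 481 = \frac{-19 - \frac{18}{7}}{12 + \frac{9}{7}} - 481 = \frac{-19 - \frac{18}{7}}{\frac{93}{7}} - 481 = \frac{7}{93} \left(- \frac{151}{7}\right) - 481 = - \frac{151}{93} - 481 = - \frac{44884}{93}$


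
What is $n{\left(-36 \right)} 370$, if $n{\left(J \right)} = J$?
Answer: $-13320$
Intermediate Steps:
$n{\left(-36 \right)} 370 = \left(-36\right) 370 = -13320$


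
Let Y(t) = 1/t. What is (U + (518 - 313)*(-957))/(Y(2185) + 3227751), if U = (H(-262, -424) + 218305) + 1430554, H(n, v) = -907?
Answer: 3172110895/7052635936 ≈ 0.44978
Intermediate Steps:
U = 1647952 (U = (-907 + 218305) + 1430554 = 217398 + 1430554 = 1647952)
(U + (518 - 313)*(-957))/(Y(2185) + 3227751) = (1647952 + (518 - 313)*(-957))/(1/2185 + 3227751) = (1647952 + 205*(-957))/(1/2185 + 3227751) = (1647952 - 196185)/(7052635936/2185) = 1451767*(2185/7052635936) = 3172110895/7052635936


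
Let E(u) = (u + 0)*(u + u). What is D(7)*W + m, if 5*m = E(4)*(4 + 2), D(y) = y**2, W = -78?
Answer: -18918/5 ≈ -3783.6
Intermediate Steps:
E(u) = 2*u**2 (E(u) = u*(2*u) = 2*u**2)
m = 192/5 (m = ((2*4**2)*(4 + 2))/5 = ((2*16)*6)/5 = (32*6)/5 = (1/5)*192 = 192/5 ≈ 38.400)
D(7)*W + m = 7**2*(-78) + 192/5 = 49*(-78) + 192/5 = -3822 + 192/5 = -18918/5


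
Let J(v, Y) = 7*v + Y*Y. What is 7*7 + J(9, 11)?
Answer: 233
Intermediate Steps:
J(v, Y) = Y**2 + 7*v (J(v, Y) = 7*v + Y**2 = Y**2 + 7*v)
7*7 + J(9, 11) = 7*7 + (11**2 + 7*9) = 49 + (121 + 63) = 49 + 184 = 233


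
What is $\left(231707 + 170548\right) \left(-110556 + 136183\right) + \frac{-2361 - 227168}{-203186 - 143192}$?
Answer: $\frac{3570668401038059}{346378} \approx 1.0309 \cdot 10^{10}$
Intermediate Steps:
$\left(231707 + 170548\right) \left(-110556 + 136183\right) + \frac{-2361 - 227168}{-203186 - 143192} = 402255 \cdot 25627 - \frac{229529}{-346378} = 10308588885 - - \frac{229529}{346378} = 10308588885 + \frac{229529}{346378} = \frac{3570668401038059}{346378}$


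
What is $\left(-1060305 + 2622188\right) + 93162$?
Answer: $1655045$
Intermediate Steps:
$\left(-1060305 + 2622188\right) + 93162 = 1561883 + 93162 = 1655045$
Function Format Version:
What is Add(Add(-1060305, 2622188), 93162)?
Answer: 1655045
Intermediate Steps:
Add(Add(-1060305, 2622188), 93162) = Add(1561883, 93162) = 1655045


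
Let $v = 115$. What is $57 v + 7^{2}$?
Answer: $6604$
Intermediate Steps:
$57 v + 7^{2} = 57 \cdot 115 + 7^{2} = 6555 + 49 = 6604$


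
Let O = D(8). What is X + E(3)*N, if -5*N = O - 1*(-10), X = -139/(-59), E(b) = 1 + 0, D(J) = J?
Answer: -367/295 ≈ -1.2441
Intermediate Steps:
O = 8
E(b) = 1
X = 139/59 (X = -139*(-1/59) = 139/59 ≈ 2.3559)
N = -18/5 (N = -(8 - 1*(-10))/5 = -(8 + 10)/5 = -⅕*18 = -18/5 ≈ -3.6000)
X + E(3)*N = 139/59 + 1*(-18/5) = 139/59 - 18/5 = -367/295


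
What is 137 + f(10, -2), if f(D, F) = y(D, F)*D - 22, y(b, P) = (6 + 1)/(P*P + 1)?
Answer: 129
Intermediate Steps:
y(b, P) = 7/(1 + P²) (y(b, P) = 7/(P² + 1) = 7/(1 + P²))
f(D, F) = -22 + 7*D/(1 + F²) (f(D, F) = (7/(1 + F²))*D - 22 = 7*D/(1 + F²) - 22 = -22 + 7*D/(1 + F²))
137 + f(10, -2) = 137 + (-22 - 22*(-2)² + 7*10)/(1 + (-2)²) = 137 + (-22 - 22*4 + 70)/(1 + 4) = 137 + (-22 - 88 + 70)/5 = 137 + (⅕)*(-40) = 137 - 8 = 129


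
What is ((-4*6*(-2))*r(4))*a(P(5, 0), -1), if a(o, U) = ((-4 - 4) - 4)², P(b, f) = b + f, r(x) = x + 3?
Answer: 48384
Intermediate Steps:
r(x) = 3 + x
a(o, U) = 144 (a(o, U) = (-8 - 4)² = (-12)² = 144)
((-4*6*(-2))*r(4))*a(P(5, 0), -1) = ((-4*6*(-2))*(3 + 4))*144 = (-24*(-2)*7)*144 = (48*7)*144 = 336*144 = 48384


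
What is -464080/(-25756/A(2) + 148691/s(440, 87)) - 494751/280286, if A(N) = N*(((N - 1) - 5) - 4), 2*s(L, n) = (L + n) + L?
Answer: -506799684472631/2078612467726 ≈ -243.82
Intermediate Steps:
s(L, n) = L + n/2 (s(L, n) = ((L + n) + L)/2 = (n + 2*L)/2 = L + n/2)
A(N) = N*(-10 + N) (A(N) = N*(((-1 + N) - 5) - 4) = N*((-6 + N) - 4) = N*(-10 + N))
-464080/(-25756/A(2) + 148691/s(440, 87)) - 494751/280286 = -464080/(-25756*1/(2*(-10 + 2)) + 148691/(440 + (1/2)*87)) - 494751/280286 = -464080/(-25756/(2*(-8)) + 148691/(440 + 87/2)) - 494751*1/280286 = -464080/(-25756/(-16) + 148691/(967/2)) - 494751/280286 = -464080/(-25756*(-1/16) + 148691*(2/967)) - 494751/280286 = -464080/(6439/4 + 297382/967) - 494751/280286 = -464080/7416041/3868 - 494751/280286 = -464080*3868/7416041 - 494751/280286 = -1795061440/7416041 - 494751/280286 = -506799684472631/2078612467726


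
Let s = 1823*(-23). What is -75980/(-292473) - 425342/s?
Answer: 127586816186/12263100417 ≈ 10.404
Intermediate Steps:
s = -41929
-75980/(-292473) - 425342/s = -75980/(-292473) - 425342/(-41929) = -75980*(-1/292473) - 425342*(-1/41929) = 75980/292473 + 425342/41929 = 127586816186/12263100417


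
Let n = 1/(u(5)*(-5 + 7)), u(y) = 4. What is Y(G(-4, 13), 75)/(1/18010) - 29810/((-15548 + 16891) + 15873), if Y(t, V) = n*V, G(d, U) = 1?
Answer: 1453392095/8608 ≈ 1.6884e+5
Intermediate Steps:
n = 1/8 (n = 1/(4*(-5 + 7)) = 1/(4*2) = 1/8 ≈ 0.12500)
Y(t, V) = V/8
Y(G(-4, 13), 75)/(1/18010) - 29810/((-15548 + 16891) + 15873) = ((1/8)*75)/(1/18010) - 29810/((-15548 + 16891) + 15873) = 75/(8*(1/18010)) - 29810/(1343 + 15873) = (75/8)*18010 - 29810/17216 = 675375/4 - 29810*1/17216 = 675375/4 - 14905/8608 = 1453392095/8608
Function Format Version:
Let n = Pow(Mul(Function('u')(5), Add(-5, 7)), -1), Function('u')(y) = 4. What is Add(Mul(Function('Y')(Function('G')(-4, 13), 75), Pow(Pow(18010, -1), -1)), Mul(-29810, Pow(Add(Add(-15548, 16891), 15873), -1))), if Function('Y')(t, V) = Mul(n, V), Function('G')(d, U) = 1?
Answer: Rational(1453392095, 8608) ≈ 1.6884e+5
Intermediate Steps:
n = Rational(1, 8) (n = Pow(Mul(4, Add(-5, 7)), -1) = Pow(Mul(4, 2), -1) = Pow(8, -1) = Rational(1, 8) ≈ 0.12500)
Function('Y')(t, V) = Mul(Rational(1, 8), V)
Add(Mul(Function('Y')(Function('G')(-4, 13), 75), Pow(Pow(18010, -1), -1)), Mul(-29810, Pow(Add(Add(-15548, 16891), 15873), -1))) = Add(Mul(Mul(Rational(1, 8), 75), Pow(Pow(18010, -1), -1)), Mul(-29810, Pow(Add(Add(-15548, 16891), 15873), -1))) = Add(Mul(Rational(75, 8), Pow(Rational(1, 18010), -1)), Mul(-29810, Pow(Add(1343, 15873), -1))) = Add(Mul(Rational(75, 8), 18010), Mul(-29810, Pow(17216, -1))) = Add(Rational(675375, 4), Mul(-29810, Rational(1, 17216))) = Add(Rational(675375, 4), Rational(-14905, 8608)) = Rational(1453392095, 8608)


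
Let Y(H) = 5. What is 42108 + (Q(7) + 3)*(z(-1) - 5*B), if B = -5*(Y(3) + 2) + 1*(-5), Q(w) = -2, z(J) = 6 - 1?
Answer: 42313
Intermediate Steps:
z(J) = 5
B = -40 (B = -5*(5 + 2) + 1*(-5) = -5*7 - 5 = -35 - 5 = -40)
42108 + (Q(7) + 3)*(z(-1) - 5*B) = 42108 + (-2 + 3)*(5 - 5*(-40)) = 42108 + 1*(5 + 200) = 42108 + 1*205 = 42108 + 205 = 42313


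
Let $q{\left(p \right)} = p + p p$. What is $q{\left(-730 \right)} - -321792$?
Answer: $853962$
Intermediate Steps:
$q{\left(p \right)} = p + p^{2}$
$q{\left(-730 \right)} - -321792 = - 730 \left(1 - 730\right) - -321792 = \left(-730\right) \left(-729\right) + 321792 = 532170 + 321792 = 853962$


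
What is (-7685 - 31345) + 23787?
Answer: -15243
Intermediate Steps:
(-7685 - 31345) + 23787 = -39030 + 23787 = -15243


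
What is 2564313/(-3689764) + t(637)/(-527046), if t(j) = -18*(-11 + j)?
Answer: -16794033957/24931735348 ≈ -0.67360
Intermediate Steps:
t(j) = 198 - 18*j
2564313/(-3689764) + t(637)/(-527046) = 2564313/(-3689764) + (198 - 18*637)/(-527046) = 2564313*(-1/3689764) + (198 - 11466)*(-1/527046) = -2564313/3689764 - 11268*(-1/527046) = -2564313/3689764 + 1878/87841 = -16794033957/24931735348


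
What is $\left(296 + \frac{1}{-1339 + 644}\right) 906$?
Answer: $\frac{186381414}{695} \approx 2.6817 \cdot 10^{5}$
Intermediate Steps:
$\left(296 + \frac{1}{-1339 + 644}\right) 906 = \left(296 + \frac{1}{-695}\right) 906 = \left(296 - \frac{1}{695}\right) 906 = \frac{205719}{695} \cdot 906 = \frac{186381414}{695}$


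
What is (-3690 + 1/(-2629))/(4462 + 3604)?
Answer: -9701011/21205514 ≈ -0.45748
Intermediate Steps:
(-3690 + 1/(-2629))/(4462 + 3604) = (-3690 - 1/2629)/8066 = -9701011/2629*1/8066 = -9701011/21205514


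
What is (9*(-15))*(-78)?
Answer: 10530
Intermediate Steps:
(9*(-15))*(-78) = -135*(-78) = 10530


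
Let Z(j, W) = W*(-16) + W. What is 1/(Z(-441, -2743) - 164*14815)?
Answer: -1/2388515 ≈ -4.1867e-7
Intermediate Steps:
Z(j, W) = -15*W (Z(j, W) = -16*W + W = -15*W)
1/(Z(-441, -2743) - 164*14815) = 1/(-15*(-2743) - 164*14815) = 1/(41145 - 2429660) = 1/(-2388515) = -1/2388515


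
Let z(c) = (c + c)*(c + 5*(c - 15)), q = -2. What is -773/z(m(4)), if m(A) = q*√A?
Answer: -773/792 ≈ -0.97601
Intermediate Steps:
m(A) = -2*√A
z(c) = 2*c*(-75 + 6*c) (z(c) = (2*c)*(c + 5*(-15 + c)) = (2*c)*(c + (-75 + 5*c)) = (2*c)*(-75 + 6*c) = 2*c*(-75 + 6*c))
-773/z(m(4)) = -773*(-1/(24*(-25 + 2*(-2*√4)))) = -773*(-1/(24*(-25 + 2*(-2*2)))) = -773*(-1/(24*(-25 + 2*(-4)))) = -773*(-1/(24*(-25 - 8))) = -773/(6*(-4)*(-33)) = -773/792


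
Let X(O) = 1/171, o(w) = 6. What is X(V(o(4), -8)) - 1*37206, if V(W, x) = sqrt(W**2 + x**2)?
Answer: -6362225/171 ≈ -37206.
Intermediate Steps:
X(O) = 1/171
X(V(o(4), -8)) - 1*37206 = 1/171 - 1*37206 = 1/171 - 37206 = -6362225/171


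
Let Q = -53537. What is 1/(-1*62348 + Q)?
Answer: -1/115885 ≈ -8.6292e-6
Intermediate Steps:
1/(-1*62348 + Q) = 1/(-1*62348 - 53537) = 1/(-62348 - 53537) = 1/(-115885) = -1/115885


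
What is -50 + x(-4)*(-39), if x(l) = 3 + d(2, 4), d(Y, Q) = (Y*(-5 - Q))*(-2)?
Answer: -1571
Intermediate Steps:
d(Y, Q) = -2*Y*(-5 - Q)
x(l) = 39 (x(l) = 3 + 2*2*(5 + 4) = 3 + 2*2*9 = 3 + 36 = 39)
-50 + x(-4)*(-39) = -50 + 39*(-39) = -50 - 1521 = -1571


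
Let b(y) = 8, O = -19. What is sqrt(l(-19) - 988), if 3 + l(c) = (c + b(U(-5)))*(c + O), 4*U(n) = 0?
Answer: I*sqrt(573) ≈ 23.937*I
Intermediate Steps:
U(n) = 0 (U(n) = (1/4)*0 = 0)
l(c) = -3 + (-19 + c)*(8 + c) (l(c) = -3 + (c + 8)*(c - 19) = -3 + (8 + c)*(-19 + c) = -3 + (-19 + c)*(8 + c))
sqrt(l(-19) - 988) = sqrt((-155 + (-19)**2 - 11*(-19)) - 988) = sqrt((-155 + 361 + 209) - 988) = sqrt(415 - 988) = sqrt(-573) = I*sqrt(573)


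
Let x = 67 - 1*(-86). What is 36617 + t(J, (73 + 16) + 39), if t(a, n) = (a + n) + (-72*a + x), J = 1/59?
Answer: 2176911/59 ≈ 36897.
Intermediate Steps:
x = 153 (x = 67 + 86 = 153)
J = 1/59 ≈ 0.016949
t(a, n) = 153 + n - 71*a (t(a, n) = (a + n) + (-72*a + 153) = (a + n) + (153 - 72*a) = 153 + n - 71*a)
36617 + t(J, (73 + 16) + 39) = 36617 + (153 + ((73 + 16) + 39) - 71*1/59) = 36617 + (153 + (89 + 39) - 71/59) = 36617 + (153 + 128 - 71/59) = 36617 + 16508/59 = 2176911/59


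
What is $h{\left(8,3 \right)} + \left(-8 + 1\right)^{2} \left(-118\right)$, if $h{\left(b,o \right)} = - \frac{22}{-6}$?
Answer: $- \frac{17335}{3} \approx -5778.3$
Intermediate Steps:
$h{\left(b,o \right)} = \frac{11}{3}$ ($h{\left(b,o \right)} = \left(-22\right) \left(- \frac{1}{6}\right) = \frac{11}{3}$)
$h{\left(8,3 \right)} + \left(-8 + 1\right)^{2} \left(-118\right) = \frac{11}{3} + \left(-8 + 1\right)^{2} \left(-118\right) = \frac{11}{3} + \left(-7\right)^{2} \left(-118\right) = \frac{11}{3} + 49 \left(-118\right) = \frac{11}{3} - 5782 = - \frac{17335}{3}$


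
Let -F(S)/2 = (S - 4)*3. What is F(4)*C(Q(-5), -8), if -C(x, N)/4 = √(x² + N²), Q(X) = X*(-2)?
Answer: 0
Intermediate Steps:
Q(X) = -2*X
F(S) = 24 - 6*S (F(S) = -2*(S - 4)*3 = -2*(-4 + S)*3 = -2*(-12 + 3*S) = 24 - 6*S)
C(x, N) = -4*√(N² + x²) (C(x, N) = -4*√(x² + N²) = -4*√(N² + x²))
F(4)*C(Q(-5), -8) = (24 - 6*4)*(-4*√((-8)² + (-2*(-5))²)) = (24 - 24)*(-4*√(64 + 10²)) = 0*(-4*√(64 + 100)) = 0*(-8*√41) = 0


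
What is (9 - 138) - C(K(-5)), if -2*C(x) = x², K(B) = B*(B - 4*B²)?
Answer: 275367/2 ≈ 1.3768e+5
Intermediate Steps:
C(x) = -x²/2
(9 - 138) - C(K(-5)) = (9 - 138) - (-1)*((-5)²*(1 - 4*(-5)))²/2 = -129 - (-1)*(25*(1 + 20))²/2 = -129 - (-1)*(25*21)²/2 = -129 - (-1)*525²/2 = -129 - (-1)*275625/2 = -129 - 1*(-275625/2) = -129 + 275625/2 = 275367/2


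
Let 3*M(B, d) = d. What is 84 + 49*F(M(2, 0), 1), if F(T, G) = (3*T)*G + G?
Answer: 133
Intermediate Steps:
M(B, d) = d/3
F(T, G) = G + 3*G*T (F(T, G) = 3*G*T + G = G + 3*G*T)
84 + 49*F(M(2, 0), 1) = 84 + 49*(1*(1 + 3*((1/3)*0))) = 84 + 49*(1*(1 + 3*0)) = 84 + 49*(1*(1 + 0)) = 84 + 49*(1*1) = 84 + 49*1 = 84 + 49 = 133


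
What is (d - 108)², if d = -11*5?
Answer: 26569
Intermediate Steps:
d = -55
(d - 108)² = (-55 - 108)² = (-163)² = 26569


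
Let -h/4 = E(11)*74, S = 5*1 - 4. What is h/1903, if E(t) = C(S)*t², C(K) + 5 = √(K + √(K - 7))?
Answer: 16280/173 - 3256*√(1 + I*√6)/173 ≈ 68.693 - 17.073*I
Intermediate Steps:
S = 1 (S = 5 - 4 = 1)
C(K) = -5 + √(K + √(-7 + K)) (C(K) = -5 + √(K + √(K - 7)) = -5 + √(K + √(-7 + K)))
E(t) = t²*(-5 + √(1 + I*√6)) (E(t) = (-5 + √(1 + √(-7 + 1)))*t² = (-5 + √(1 + √(-6)))*t² = (-5 + √(1 + I*√6))*t² = t²*(-5 + √(1 + I*√6)))
h = 179080 - 35816*√(1 + I*√6) (h = -4*11²*(-5 + √(1 + I*√6))*74 = -4*121*(-5 + √(1 + I*√6))*74 = -4*(-605 + 121*√(1 + I*√6))*74 = -4*(-44770 + 8954*√(1 + I*√6)) = 179080 - 35816*√(1 + I*√6) ≈ 1.3072e+5 - 32490.0*I)
h/1903 = (179080 - 35816*√(1 + I*√6))/1903 = (179080 - 35816*√(1 + I*√6))*(1/1903) = 16280/173 - 3256*√(1 + I*√6)/173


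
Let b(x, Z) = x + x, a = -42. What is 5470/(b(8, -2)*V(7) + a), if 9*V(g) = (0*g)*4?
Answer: -2735/21 ≈ -130.24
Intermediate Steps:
b(x, Z) = 2*x
V(g) = 0 (V(g) = ((0*g)*4)/9 = (0*4)/9 = (⅑)*0 = 0)
5470/(b(8, -2)*V(7) + a) = 5470/((2*8)*0 - 42) = 5470/(16*0 - 42) = 5470/(0 - 42) = 5470/(-42) = 5470*(-1/42) = -2735/21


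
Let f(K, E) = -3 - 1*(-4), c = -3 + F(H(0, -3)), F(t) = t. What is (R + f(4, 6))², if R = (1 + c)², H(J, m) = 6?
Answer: 289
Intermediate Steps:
c = 3 (c = -3 + 6 = 3)
f(K, E) = 1 (f(K, E) = -3 + 4 = 1)
R = 16 (R = (1 + 3)² = 4² = 16)
(R + f(4, 6))² = (16 + 1)² = 17² = 289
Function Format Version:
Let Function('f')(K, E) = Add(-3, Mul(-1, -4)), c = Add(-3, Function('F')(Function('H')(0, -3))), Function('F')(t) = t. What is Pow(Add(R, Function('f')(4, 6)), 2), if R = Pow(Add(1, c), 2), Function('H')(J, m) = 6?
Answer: 289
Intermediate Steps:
c = 3 (c = Add(-3, 6) = 3)
Function('f')(K, E) = 1 (Function('f')(K, E) = Add(-3, 4) = 1)
R = 16 (R = Pow(Add(1, 3), 2) = Pow(4, 2) = 16)
Pow(Add(R, Function('f')(4, 6)), 2) = Pow(Add(16, 1), 2) = Pow(17, 2) = 289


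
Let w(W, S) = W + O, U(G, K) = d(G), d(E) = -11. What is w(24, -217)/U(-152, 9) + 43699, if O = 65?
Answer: 480600/11 ≈ 43691.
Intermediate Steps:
U(G, K) = -11
w(W, S) = 65 + W (w(W, S) = W + 65 = 65 + W)
w(24, -217)/U(-152, 9) + 43699 = (65 + 24)/(-11) + 43699 = 89*(-1/11) + 43699 = -89/11 + 43699 = 480600/11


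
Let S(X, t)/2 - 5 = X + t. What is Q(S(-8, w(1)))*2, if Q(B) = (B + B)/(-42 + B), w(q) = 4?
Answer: -1/5 ≈ -0.20000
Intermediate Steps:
S(X, t) = 10 + 2*X + 2*t (S(X, t) = 10 + 2*(X + t) = 10 + (2*X + 2*t) = 10 + 2*X + 2*t)
Q(B) = 2*B/(-42 + B) (Q(B) = (2*B)/(-42 + B) = 2*B/(-42 + B))
Q(S(-8, w(1)))*2 = (2*(10 + 2*(-8) + 2*4)/(-42 + (10 + 2*(-8) + 2*4)))*2 = (2*(10 - 16 + 8)/(-42 + (10 - 16 + 8)))*2 = (2*2/(-42 + 2))*2 = (2*2/(-40))*2 = (2*2*(-1/40))*2 = -1/10*2 = -1/5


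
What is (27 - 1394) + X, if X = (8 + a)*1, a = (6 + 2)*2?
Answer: -1343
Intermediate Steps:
a = 16 (a = 8*2 = 16)
X = 24 (X = (8 + 16)*1 = 24*1 = 24)
(27 - 1394) + X = (27 - 1394) + 24 = -1367 + 24 = -1343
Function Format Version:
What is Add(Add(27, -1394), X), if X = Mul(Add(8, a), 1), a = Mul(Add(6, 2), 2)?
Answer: -1343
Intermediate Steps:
a = 16 (a = Mul(8, 2) = 16)
X = 24 (X = Mul(Add(8, 16), 1) = Mul(24, 1) = 24)
Add(Add(27, -1394), X) = Add(Add(27, -1394), 24) = Add(-1367, 24) = -1343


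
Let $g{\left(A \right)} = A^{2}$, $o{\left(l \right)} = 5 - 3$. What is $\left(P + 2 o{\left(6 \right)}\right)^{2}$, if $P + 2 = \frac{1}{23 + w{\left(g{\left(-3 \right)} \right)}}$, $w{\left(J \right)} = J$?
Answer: $\frac{4225}{1024} \approx 4.126$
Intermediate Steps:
$o{\left(l \right)} = 2$
$P = - \frac{63}{32}$ ($P = -2 + \frac{1}{23 + \left(-3\right)^{2}} = -2 + \frac{1}{23 + 9} = -2 + \frac{1}{32} = - \frac{63}{32} \approx -1.9688$)
$\left(P + 2 o{\left(6 \right)}\right)^{2} = \left(- \frac{63}{32} + 2 \cdot 2\right)^{2} = \left(- \frac{63}{32} + 4\right)^{2} = \left(\frac{65}{32}\right)^{2} = \frac{4225}{1024}$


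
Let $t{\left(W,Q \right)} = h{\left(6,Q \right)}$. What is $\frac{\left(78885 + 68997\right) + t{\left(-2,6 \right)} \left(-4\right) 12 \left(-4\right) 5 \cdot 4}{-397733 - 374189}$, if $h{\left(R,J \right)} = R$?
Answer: $- \frac{85461}{385961} \approx -0.22142$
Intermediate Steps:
$t{\left(W,Q \right)} = 6$
$\frac{\left(78885 + 68997\right) + t{\left(-2,6 \right)} \left(-4\right) 12 \left(-4\right) 5 \cdot 4}{-397733 - 374189} = \frac{\left(78885 + 68997\right) + 6 \left(-4\right) 12 \left(-4\right) 5 \cdot 4}{-397733 - 374189} = \frac{147882 + \left(-24\right) 12 \left(\left(-20\right) 4\right)}{-771922} = \left(147882 - -23040\right) \left(- \frac{1}{771922}\right) = \left(147882 + 23040\right) \left(- \frac{1}{771922}\right) = 170922 \left(- \frac{1}{771922}\right) = - \frac{85461}{385961}$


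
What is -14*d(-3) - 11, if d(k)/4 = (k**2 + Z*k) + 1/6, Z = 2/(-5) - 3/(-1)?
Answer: -1313/15 ≈ -87.533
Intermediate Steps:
Z = 13/5 (Z = 2*(-1/5) - 3*(-1) = -2/5 + 3 = 13/5 ≈ 2.6000)
d(k) = 2/3 + 4*k**2 + 52*k/5 (d(k) = 4*((k**2 + 13*k/5) + 1/6) = 4*(1/6 + k**2 + 13*k/5) = 2/3 + 4*k**2 + 52*k/5)
-14*d(-3) - 11 = -14*(2/3 + 4*(-3)**2 + (52/5)*(-3)) - 11 = -14*(2/3 + 4*9 - 156/5) - 11 = -14*(2/3 + 36 - 156/5) - 11 = -14*82/15 - 11 = -1148/15 - 11 = -1313/15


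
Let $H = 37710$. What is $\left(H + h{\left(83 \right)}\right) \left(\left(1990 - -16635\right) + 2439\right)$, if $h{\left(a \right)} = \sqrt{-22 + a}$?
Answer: $794323440 + 21064 \sqrt{61} \approx 7.9449 \cdot 10^{8}$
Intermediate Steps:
$\left(H + h{\left(83 \right)}\right) \left(\left(1990 - -16635\right) + 2439\right) = \left(37710 + \sqrt{-22 + 83}\right) \left(\left(1990 - -16635\right) + 2439\right) = \left(37710 + \sqrt{61}\right) \left(\left(1990 + 16635\right) + 2439\right) = \left(37710 + \sqrt{61}\right) \left(18625 + 2439\right) = \left(37710 + \sqrt{61}\right) 21064 = 794323440 + 21064 \sqrt{61}$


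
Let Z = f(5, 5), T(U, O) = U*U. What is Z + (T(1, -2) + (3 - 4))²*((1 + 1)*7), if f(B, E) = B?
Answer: 5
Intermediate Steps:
T(U, O) = U²
Z = 5
Z + (T(1, -2) + (3 - 4))²*((1 + 1)*7) = 5 + (1² + (3 - 4))²*((1 + 1)*7) = 5 + (1 - 1)²*(2*7) = 5 + 0²*14 = 5 + 0*14 = 5 + 0 = 5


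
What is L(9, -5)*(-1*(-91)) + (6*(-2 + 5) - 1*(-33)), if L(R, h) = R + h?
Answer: 415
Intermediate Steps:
L(9, -5)*(-1*(-91)) + (6*(-2 + 5) - 1*(-33)) = (9 - 5)*(-1*(-91)) + (6*(-2 + 5) - 1*(-33)) = 4*91 + (6*3 + 33) = 364 + (18 + 33) = 364 + 51 = 415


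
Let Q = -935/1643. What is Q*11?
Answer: -10285/1643 ≈ -6.2599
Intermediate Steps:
Q = -935/1643 (Q = -935*1/1643 = -935/1643 ≈ -0.56908)
Q*11 = -935/1643*11 = -10285/1643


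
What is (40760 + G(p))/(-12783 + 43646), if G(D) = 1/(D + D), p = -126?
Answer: 10271519/7777476 ≈ 1.3207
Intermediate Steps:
G(D) = 1/(2*D)
(40760 + G(p))/(-12783 + 43646) = (40760 + (½)/(-126))/(-12783 + 43646) = (40760 + (½)*(-1/126))/30863 = (40760 - 1/252)*(1/30863) = (10271519/252)*(1/30863) = 10271519/7777476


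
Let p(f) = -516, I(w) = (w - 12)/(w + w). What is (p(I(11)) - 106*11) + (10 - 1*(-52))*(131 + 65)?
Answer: 10470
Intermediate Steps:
I(w) = (-12 + w)/(2*w) (I(w) = (-12 + w)/((2*w)) = (-12 + w)*(1/(2*w)) = (-12 + w)/(2*w))
(p(I(11)) - 106*11) + (10 - 1*(-52))*(131 + 65) = (-516 - 106*11) + (10 - 1*(-52))*(131 + 65) = (-516 - 1166) + (10 + 52)*196 = -1682 + 62*196 = -1682 + 12152 = 10470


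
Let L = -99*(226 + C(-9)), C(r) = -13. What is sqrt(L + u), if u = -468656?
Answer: I*sqrt(489743) ≈ 699.82*I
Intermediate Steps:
L = -21087 (L = -99*(226 - 13) = -99*213 = -21087)
sqrt(L + u) = sqrt(-21087 - 468656) = sqrt(-489743) = I*sqrt(489743)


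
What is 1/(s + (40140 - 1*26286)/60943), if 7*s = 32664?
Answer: 426601/1990739130 ≈ 0.00021429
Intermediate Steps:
s = 32664/7 (s = (⅐)*32664 = 32664/7 ≈ 4666.3)
1/(s + (40140 - 1*26286)/60943) = 1/(32664/7 + (40140 - 1*26286)/60943) = 1/(32664/7 + (40140 - 26286)*(1/60943)) = 1/(32664/7 + 13854*(1/60943)) = 1/(32664/7 + 13854/60943) = 1/(1990739130/426601) = 426601/1990739130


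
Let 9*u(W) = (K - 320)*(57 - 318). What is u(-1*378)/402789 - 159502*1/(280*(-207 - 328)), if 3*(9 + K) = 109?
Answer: 14039368631/12929526900 ≈ 1.0858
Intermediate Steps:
K = 82/3 (K = -9 + (1/3)*109 = -9 + 109/3 = 82/3 ≈ 27.333)
u(W) = 25462/3 (u(W) = ((82/3 - 320)*(57 - 318))/9 = (-878/3*(-261))/9 = (1/9)*76386 = 25462/3)
u(-1*378)/402789 - 159502*1/(280*(-207 - 328)) = (25462/3)/402789 - 159502*1/(280*(-207 - 328)) = (25462/3)*(1/402789) - 159502/(280*(-535)) = 25462/1208367 - 159502/(-149800) = 25462/1208367 - 159502*(-1/149800) = 25462/1208367 + 11393/10700 = 14039368631/12929526900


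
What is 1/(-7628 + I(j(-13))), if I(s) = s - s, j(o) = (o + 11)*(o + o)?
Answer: -1/7628 ≈ -0.00013110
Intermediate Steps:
j(o) = 2*o*(11 + o) (j(o) = (11 + o)*(2*o) = 2*o*(11 + o))
I(s) = 0
1/(-7628 + I(j(-13))) = 1/(-7628 + 0) = 1/(-7628) = -1/7628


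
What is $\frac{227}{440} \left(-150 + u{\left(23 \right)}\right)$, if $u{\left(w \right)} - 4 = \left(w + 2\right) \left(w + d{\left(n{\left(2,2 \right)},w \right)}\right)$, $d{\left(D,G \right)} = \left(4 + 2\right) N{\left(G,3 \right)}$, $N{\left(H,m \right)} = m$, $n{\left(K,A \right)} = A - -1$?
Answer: $\frac{199533}{440} \approx 453.48$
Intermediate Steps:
$n{\left(K,A \right)} = 1 + A$ ($n{\left(K,A \right)} = A + 1 = 1 + A$)
$d{\left(D,G \right)} = 18$ ($d{\left(D,G \right)} = \left(4 + 2\right) 3 = 6 \cdot 3 = 18$)
$u{\left(w \right)} = 4 + \left(2 + w\right) \left(18 + w\right)$ ($u{\left(w \right)} = 4 + \left(w + 2\right) \left(w + 18\right) = 4 + \left(2 + w\right) \left(18 + w\right)$)
$\frac{227}{440} \left(-150 + u{\left(23 \right)}\right) = \frac{227}{440} \left(-150 + \left(40 + 23^{2} + 20 \cdot 23\right)\right) = 227 \cdot \frac{1}{440} \left(-150 + \left(40 + 529 + 460\right)\right) = \frac{227 \left(-150 + 1029\right)}{440} = \frac{227}{440} \cdot 879 = \frac{199533}{440}$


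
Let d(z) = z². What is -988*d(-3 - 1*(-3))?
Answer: 0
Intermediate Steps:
-988*d(-3 - 1*(-3)) = -988*(-3 - 1*(-3))² = -988*(-3 + 3)² = -988*0² = -988*0 = 0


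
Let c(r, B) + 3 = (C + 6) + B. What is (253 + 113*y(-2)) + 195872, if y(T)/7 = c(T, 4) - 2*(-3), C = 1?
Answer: 207199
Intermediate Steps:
c(r, B) = 4 + B (c(r, B) = -3 + ((1 + 6) + B) = -3 + (7 + B) = 4 + B)
y(T) = 98 (y(T) = 7*((4 + 4) - 2*(-3)) = 7*(8 + 6) = 7*14 = 98)
(253 + 113*y(-2)) + 195872 = (253 + 113*98) + 195872 = (253 + 11074) + 195872 = 11327 + 195872 = 207199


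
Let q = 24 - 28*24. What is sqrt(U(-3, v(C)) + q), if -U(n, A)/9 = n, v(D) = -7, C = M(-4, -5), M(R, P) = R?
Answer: 3*I*sqrt(69) ≈ 24.92*I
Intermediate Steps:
C = -4
U(n, A) = -9*n
q = -648 (q = 24 - 672 = -648)
sqrt(U(-3, v(C)) + q) = sqrt(-9*(-3) - 648) = sqrt(27 - 648) = sqrt(-621) = 3*I*sqrt(69)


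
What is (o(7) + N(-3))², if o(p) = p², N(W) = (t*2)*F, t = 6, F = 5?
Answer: 11881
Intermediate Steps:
N(W) = 60 (N(W) = (6*2)*5 = 12*5 = 60)
(o(7) + N(-3))² = (7² + 60)² = (49 + 60)² = 109² = 11881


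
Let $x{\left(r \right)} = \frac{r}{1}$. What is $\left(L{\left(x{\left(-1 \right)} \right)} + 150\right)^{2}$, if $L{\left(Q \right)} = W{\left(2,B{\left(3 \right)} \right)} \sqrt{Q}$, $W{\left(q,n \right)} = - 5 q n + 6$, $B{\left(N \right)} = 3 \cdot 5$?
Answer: $1764 - 43200 i \approx 1764.0 - 43200.0 i$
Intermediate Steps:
$B{\left(N \right)} = 15$
$x{\left(r \right)} = r$ ($x{\left(r \right)} = 1 r = r$)
$W{\left(q,n \right)} = 6 - 5 n q$ ($W{\left(q,n \right)} = - 5 n q + 6 = 6 - 5 n q$)
$L{\left(Q \right)} = - 144 \sqrt{Q}$ ($L{\left(Q \right)} = \left(6 - 75 \cdot 2\right) \sqrt{Q} = \left(6 - 150\right) \sqrt{Q} = - 144 \sqrt{Q}$)
$\left(L{\left(x{\left(-1 \right)} \right)} + 150\right)^{2} = \left(- 144 \sqrt{-1} + 150\right)^{2} = \left(- 144 i + 150\right)^{2} = \left(150 - 144 i\right)^{2}$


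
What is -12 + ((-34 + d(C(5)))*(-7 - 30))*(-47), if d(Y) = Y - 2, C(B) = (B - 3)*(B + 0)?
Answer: -45226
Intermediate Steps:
C(B) = B*(-3 + B) (C(B) = (-3 + B)*B = B*(-3 + B))
d(Y) = -2 + Y
-12 + ((-34 + d(C(5)))*(-7 - 30))*(-47) = -12 + ((-34 + (-2 + 5*(-3 + 5)))*(-7 - 30))*(-47) = -12 + ((-34 + (-2 + 5*2))*(-37))*(-47) = -12 + ((-34 + (-2 + 10))*(-37))*(-47) = -12 + ((-34 + 8)*(-37))*(-47) = -12 - 26*(-37)*(-47) = -12 + 962*(-47) = -12 - 45214 = -45226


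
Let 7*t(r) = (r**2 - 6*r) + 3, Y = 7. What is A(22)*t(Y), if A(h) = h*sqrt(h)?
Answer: 220*sqrt(22)/7 ≈ 147.41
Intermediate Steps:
t(r) = 3/7 - 6*r/7 + r**2/7 (t(r) = ((r**2 - 6*r) + 3)/7 = (3 + r**2 - 6*r)/7 = 3/7 - 6*r/7 + r**2/7)
A(h) = h**(3/2)
A(22)*t(Y) = 22**(3/2)*(3/7 - 6/7*7 + (1/7)*7**2) = (22*sqrt(22))*(3/7 - 6 + (1/7)*49) = (22*sqrt(22))*(3/7 - 6 + 7) = (22*sqrt(22))*(10/7) = 220*sqrt(22)/7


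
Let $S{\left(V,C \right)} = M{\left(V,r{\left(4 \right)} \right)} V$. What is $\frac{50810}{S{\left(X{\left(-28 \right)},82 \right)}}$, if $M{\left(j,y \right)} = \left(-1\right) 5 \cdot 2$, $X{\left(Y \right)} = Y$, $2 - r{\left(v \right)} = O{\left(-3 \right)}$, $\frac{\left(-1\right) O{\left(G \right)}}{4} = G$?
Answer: $\frac{5081}{28} \approx 181.46$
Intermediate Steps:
$O{\left(G \right)} = - 4 G$
$r{\left(v \right)} = -10$ ($r{\left(v \right)} = 2 - \left(-4\right) \left(-3\right) = 2 - 12 = -10$)
$M{\left(j,y \right)} = -10$ ($M{\left(j,y \right)} = \left(-5\right) 2 = -10$)
$S{\left(V,C \right)} = - 10 V$
$\frac{50810}{S{\left(X{\left(-28 \right)},82 \right)}} = \frac{50810}{\left(-10\right) \left(-28\right)} = \frac{50810}{280} = 50810 \cdot \frac{1}{280} = \frac{5081}{28}$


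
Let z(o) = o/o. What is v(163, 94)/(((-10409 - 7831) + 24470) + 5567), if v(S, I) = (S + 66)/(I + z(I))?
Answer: 229/1120715 ≈ 0.00020433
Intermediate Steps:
z(o) = 1
v(S, I) = (66 + S)/(1 + I) (v(S, I) = (S + 66)/(I + 1) = (66 + S)/(1 + I))
v(163, 94)/(((-10409 - 7831) + 24470) + 5567) = ((66 + 163)/(1 + 94))/(((-10409 - 7831) + 24470) + 5567) = (229/95)/((-18240 + 24470) + 5567) = ((1/95)*229)/(6230 + 5567) = (229/95)/11797 = (229/95)*(1/11797) = 229/1120715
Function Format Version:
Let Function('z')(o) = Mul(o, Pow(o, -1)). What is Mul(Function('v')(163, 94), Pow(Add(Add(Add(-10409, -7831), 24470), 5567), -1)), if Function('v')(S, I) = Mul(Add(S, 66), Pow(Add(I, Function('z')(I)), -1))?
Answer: Rational(229, 1120715) ≈ 0.00020433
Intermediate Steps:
Function('z')(o) = 1
Function('v')(S, I) = Mul(Pow(Add(1, I), -1), Add(66, S)) (Function('v')(S, I) = Mul(Add(S, 66), Pow(Add(I, 1), -1)) = Mul(Add(66, S), Pow(Add(1, I), -1)) = Mul(Pow(Add(1, I), -1), Add(66, S)))
Mul(Function('v')(163, 94), Pow(Add(Add(Add(-10409, -7831), 24470), 5567), -1)) = Mul(Mul(Pow(Add(1, 94), -1), Add(66, 163)), Pow(Add(Add(Add(-10409, -7831), 24470), 5567), -1)) = Mul(Mul(Pow(95, -1), 229), Pow(Add(Add(-18240, 24470), 5567), -1)) = Mul(Mul(Rational(1, 95), 229), Pow(Add(6230, 5567), -1)) = Mul(Rational(229, 95), Pow(11797, -1)) = Mul(Rational(229, 95), Rational(1, 11797)) = Rational(229, 1120715)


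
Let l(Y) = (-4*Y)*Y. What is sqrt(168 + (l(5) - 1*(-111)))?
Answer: sqrt(179) ≈ 13.379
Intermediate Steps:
l(Y) = -4*Y**2
sqrt(168 + (l(5) - 1*(-111))) = sqrt(168 + (-4*5**2 - 1*(-111))) = sqrt(168 + (-4*25 + 111)) = sqrt(168 + (-100 + 111)) = sqrt(168 + 11) = sqrt(179)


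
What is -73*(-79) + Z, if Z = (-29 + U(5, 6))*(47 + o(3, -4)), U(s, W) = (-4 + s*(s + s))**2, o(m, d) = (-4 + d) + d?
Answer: 78812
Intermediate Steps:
o(m, d) = -4 + 2*d
U(s, W) = (-4 + 2*s**2)**2 (U(s, W) = (-4 + s*(2*s))**2 = (-4 + 2*s**2)**2)
Z = 73045 (Z = (-29 + 4*(-2 + 5**2)**2)*(47 + (-4 + 2*(-4))) = (-29 + 4*(-2 + 25)**2)*(47 + (-4 - 8)) = (-29 + 4*23**2)*(47 - 12) = (-29 + 4*529)*35 = (-29 + 2116)*35 = 2087*35 = 73045)
-73*(-79) + Z = -73*(-79) + 73045 = 5767 + 73045 = 78812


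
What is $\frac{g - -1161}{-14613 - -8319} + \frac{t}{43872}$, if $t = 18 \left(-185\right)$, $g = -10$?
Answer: $- \frac{5954641}{23010864} \approx -0.25878$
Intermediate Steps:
$t = -3330$
$\frac{g - -1161}{-14613 - -8319} + \frac{t}{43872} = \frac{-10 - -1161}{-14613 - -8319} - \frac{3330}{43872} = \frac{-10 + 1161}{-14613 + 8319} - \frac{555}{7312} = \frac{1151}{-6294} - \frac{555}{7312} = 1151 \left(- \frac{1}{6294}\right) - \frac{555}{7312} = - \frac{1151}{6294} - \frac{555}{7312} = - \frac{5954641}{23010864}$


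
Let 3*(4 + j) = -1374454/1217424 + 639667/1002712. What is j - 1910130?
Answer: -218601541497708263/114443030052 ≈ -1.9101e+6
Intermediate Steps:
j = -476504481503/114443030052 (j = -4 + (-1374454/1217424 + 639667/1002712)/3 = -4 + (-1374454*1/1217424 + 639667*(1/1002712))/3 = -4 + (-687227/608712 + 639667/1002712)/3 = -4 + (1/3)*(-18732361295/38147676684) = -4 - 18732361295/114443030052 = -476504481503/114443030052 ≈ -4.1637)
j - 1910130 = -476504481503/114443030052 - 1910130 = -218601541497708263/114443030052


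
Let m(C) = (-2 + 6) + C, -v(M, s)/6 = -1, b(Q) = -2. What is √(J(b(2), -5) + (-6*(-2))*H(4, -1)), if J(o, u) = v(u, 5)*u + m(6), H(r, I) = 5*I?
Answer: 4*I*√5 ≈ 8.9443*I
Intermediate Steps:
v(M, s) = 6 (v(M, s) = -6*(-1) = 6)
m(C) = 4 + C
J(o, u) = 10 + 6*u (J(o, u) = 6*u + (4 + 6) = 6*u + 10 = 10 + 6*u)
√(J(b(2), -5) + (-6*(-2))*H(4, -1)) = √((10 + 6*(-5)) + (-6*(-2))*(5*(-1))) = √((10 - 30) + 12*(-5)) = √(-20 - 60) = √(-80) = 4*I*√5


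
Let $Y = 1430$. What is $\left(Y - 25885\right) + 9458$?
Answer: $-14997$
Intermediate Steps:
$\left(Y - 25885\right) + 9458 = \left(1430 - 25885\right) + 9458 = -24455 + 9458 = -14997$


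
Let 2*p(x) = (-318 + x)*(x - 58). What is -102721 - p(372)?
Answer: -111199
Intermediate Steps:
p(x) = (-318 + x)*(-58 + x)/2 (p(x) = ((-318 + x)*(x - 58))/2 = ((-318 + x)*(-58 + x))/2 = (-318 + x)*(-58 + x)/2)
-102721 - p(372) = -102721 - (9222 + (½)*372² - 188*372) = -102721 - (9222 + (½)*138384 - 69936) = -102721 - (9222 + 69192 - 69936) = -102721 - 1*8478 = -102721 - 8478 = -111199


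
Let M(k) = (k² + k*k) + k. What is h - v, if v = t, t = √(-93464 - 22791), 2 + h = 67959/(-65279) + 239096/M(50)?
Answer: 7302718467/164829475 - I*√116255 ≈ 44.305 - 340.96*I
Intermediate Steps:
M(k) = k + 2*k² (M(k) = (k² + k²) + k = 2*k² + k = k + 2*k²)
h = 7302718467/164829475 (h = -2 + (67959/(-65279) + 239096/((50*(1 + 2*50)))) = -2 + (67959*(-1/65279) + 239096/((50*(1 + 100)))) = -2 + (-67959/65279 + 239096/((50*101))) = -2 + (-67959/65279 + 239096/5050) = -2 + (-67959/65279 + 239096*(1/5050)) = -2 + (-67959/65279 + 119548/2525) = -2 + 7632377417/164829475 = 7302718467/164829475 ≈ 44.305)
t = I*√116255 (t = √(-116255) = I*√116255 ≈ 340.96*I)
v = I*√116255 ≈ 340.96*I
h - v = 7302718467/164829475 - I*√116255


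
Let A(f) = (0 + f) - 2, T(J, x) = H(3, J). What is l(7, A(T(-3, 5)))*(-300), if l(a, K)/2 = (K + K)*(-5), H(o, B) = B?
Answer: -30000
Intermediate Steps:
T(J, x) = J
A(f) = -2 + f (A(f) = f - 2 = -2 + f)
l(a, K) = -20*K (l(a, K) = 2*((K + K)*(-5)) = 2*((2*K)*(-5)) = 2*(-10*K) = -20*K)
l(7, A(T(-3, 5)))*(-300) = -20*(-2 - 3)*(-300) = -20*(-5)*(-300) = 100*(-300) = -30000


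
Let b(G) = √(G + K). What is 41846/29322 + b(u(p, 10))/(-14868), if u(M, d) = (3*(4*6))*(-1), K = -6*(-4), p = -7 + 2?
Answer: 20923/14661 - I*√3/3717 ≈ 1.4271 - 0.00046598*I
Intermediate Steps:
p = -5
K = 24
u(M, d) = -72 (u(M, d) = (3*24)*(-1) = 72*(-1) = -72)
b(G) = √(24 + G) (b(G) = √(G + 24) = √(24 + G))
41846/29322 + b(u(p, 10))/(-14868) = 41846/29322 + √(24 - 72)/(-14868) = 41846*(1/29322) + √(-48)*(-1/14868) = 20923/14661 + (4*I*√3)*(-1/14868) = 20923/14661 - I*√3/3717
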